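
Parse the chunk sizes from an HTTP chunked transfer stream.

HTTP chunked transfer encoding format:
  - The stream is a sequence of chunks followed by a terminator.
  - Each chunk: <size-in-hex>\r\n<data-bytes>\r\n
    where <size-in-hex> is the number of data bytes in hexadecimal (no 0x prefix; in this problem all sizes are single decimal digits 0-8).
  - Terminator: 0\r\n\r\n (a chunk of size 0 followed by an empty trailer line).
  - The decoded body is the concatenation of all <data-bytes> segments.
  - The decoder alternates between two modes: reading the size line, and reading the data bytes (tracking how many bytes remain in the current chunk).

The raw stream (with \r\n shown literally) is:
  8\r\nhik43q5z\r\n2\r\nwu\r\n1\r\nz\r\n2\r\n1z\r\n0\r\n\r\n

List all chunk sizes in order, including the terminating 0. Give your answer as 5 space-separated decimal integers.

Chunk 1: stream[0..1]='8' size=0x8=8, data at stream[3..11]='hik43q5z' -> body[0..8], body so far='hik43q5z'
Chunk 2: stream[13..14]='2' size=0x2=2, data at stream[16..18]='wu' -> body[8..10], body so far='hik43q5zwu'
Chunk 3: stream[20..21]='1' size=0x1=1, data at stream[23..24]='z' -> body[10..11], body so far='hik43q5zwuz'
Chunk 4: stream[26..27]='2' size=0x2=2, data at stream[29..31]='1z' -> body[11..13], body so far='hik43q5zwuz1z'
Chunk 5: stream[33..34]='0' size=0 (terminator). Final body='hik43q5zwuz1z' (13 bytes)

Answer: 8 2 1 2 0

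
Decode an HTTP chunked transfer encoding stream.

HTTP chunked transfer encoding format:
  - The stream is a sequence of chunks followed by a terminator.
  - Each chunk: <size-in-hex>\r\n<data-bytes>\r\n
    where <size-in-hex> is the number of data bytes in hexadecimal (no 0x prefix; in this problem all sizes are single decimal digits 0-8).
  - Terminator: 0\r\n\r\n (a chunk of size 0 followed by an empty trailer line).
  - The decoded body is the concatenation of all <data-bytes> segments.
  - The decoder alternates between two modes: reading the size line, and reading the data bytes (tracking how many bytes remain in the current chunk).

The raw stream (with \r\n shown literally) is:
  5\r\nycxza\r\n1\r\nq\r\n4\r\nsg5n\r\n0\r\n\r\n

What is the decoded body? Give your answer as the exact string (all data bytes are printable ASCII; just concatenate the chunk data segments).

Answer: ycxzaqsg5n

Derivation:
Chunk 1: stream[0..1]='5' size=0x5=5, data at stream[3..8]='ycxza' -> body[0..5], body so far='ycxza'
Chunk 2: stream[10..11]='1' size=0x1=1, data at stream[13..14]='q' -> body[5..6], body so far='ycxzaq'
Chunk 3: stream[16..17]='4' size=0x4=4, data at stream[19..23]='sg5n' -> body[6..10], body so far='ycxzaqsg5n'
Chunk 4: stream[25..26]='0' size=0 (terminator). Final body='ycxzaqsg5n' (10 bytes)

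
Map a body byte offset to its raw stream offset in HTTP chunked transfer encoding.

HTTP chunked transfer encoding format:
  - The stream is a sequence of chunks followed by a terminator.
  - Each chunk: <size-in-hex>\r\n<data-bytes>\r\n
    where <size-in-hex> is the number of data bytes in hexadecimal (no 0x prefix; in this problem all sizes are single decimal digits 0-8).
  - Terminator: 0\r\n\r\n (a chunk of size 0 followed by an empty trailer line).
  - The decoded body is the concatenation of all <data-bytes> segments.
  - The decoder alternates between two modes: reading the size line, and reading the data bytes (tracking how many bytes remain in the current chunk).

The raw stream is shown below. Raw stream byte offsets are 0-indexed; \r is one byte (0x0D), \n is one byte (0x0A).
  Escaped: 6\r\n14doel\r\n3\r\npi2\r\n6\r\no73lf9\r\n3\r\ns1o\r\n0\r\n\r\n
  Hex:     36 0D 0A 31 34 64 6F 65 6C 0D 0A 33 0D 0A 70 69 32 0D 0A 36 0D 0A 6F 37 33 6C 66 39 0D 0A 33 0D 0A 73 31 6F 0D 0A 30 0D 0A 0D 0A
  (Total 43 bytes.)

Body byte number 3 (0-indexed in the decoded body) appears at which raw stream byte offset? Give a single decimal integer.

Chunk 1: stream[0..1]='6' size=0x6=6, data at stream[3..9]='14doel' -> body[0..6], body so far='14doel'
Chunk 2: stream[11..12]='3' size=0x3=3, data at stream[14..17]='pi2' -> body[6..9], body so far='14doelpi2'
Chunk 3: stream[19..20]='6' size=0x6=6, data at stream[22..28]='o73lf9' -> body[9..15], body so far='14doelpi2o73lf9'
Chunk 4: stream[30..31]='3' size=0x3=3, data at stream[33..36]='s1o' -> body[15..18], body so far='14doelpi2o73lf9s1o'
Chunk 5: stream[38..39]='0' size=0 (terminator). Final body='14doelpi2o73lf9s1o' (18 bytes)
Body byte 3 at stream offset 6

Answer: 6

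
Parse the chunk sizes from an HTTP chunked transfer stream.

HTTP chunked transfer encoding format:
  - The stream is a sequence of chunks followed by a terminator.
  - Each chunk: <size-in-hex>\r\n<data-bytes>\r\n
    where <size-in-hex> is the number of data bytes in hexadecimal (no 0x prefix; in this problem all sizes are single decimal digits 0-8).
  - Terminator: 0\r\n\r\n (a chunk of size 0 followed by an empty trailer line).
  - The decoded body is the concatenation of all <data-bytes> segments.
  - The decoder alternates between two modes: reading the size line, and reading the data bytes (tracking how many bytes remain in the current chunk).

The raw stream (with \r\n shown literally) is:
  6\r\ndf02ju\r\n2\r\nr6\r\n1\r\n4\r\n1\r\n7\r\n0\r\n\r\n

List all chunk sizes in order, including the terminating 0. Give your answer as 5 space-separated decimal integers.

Chunk 1: stream[0..1]='6' size=0x6=6, data at stream[3..9]='df02ju' -> body[0..6], body so far='df02ju'
Chunk 2: stream[11..12]='2' size=0x2=2, data at stream[14..16]='r6' -> body[6..8], body so far='df02jur6'
Chunk 3: stream[18..19]='1' size=0x1=1, data at stream[21..22]='4' -> body[8..9], body so far='df02jur64'
Chunk 4: stream[24..25]='1' size=0x1=1, data at stream[27..28]='7' -> body[9..10], body so far='df02jur647'
Chunk 5: stream[30..31]='0' size=0 (terminator). Final body='df02jur647' (10 bytes)

Answer: 6 2 1 1 0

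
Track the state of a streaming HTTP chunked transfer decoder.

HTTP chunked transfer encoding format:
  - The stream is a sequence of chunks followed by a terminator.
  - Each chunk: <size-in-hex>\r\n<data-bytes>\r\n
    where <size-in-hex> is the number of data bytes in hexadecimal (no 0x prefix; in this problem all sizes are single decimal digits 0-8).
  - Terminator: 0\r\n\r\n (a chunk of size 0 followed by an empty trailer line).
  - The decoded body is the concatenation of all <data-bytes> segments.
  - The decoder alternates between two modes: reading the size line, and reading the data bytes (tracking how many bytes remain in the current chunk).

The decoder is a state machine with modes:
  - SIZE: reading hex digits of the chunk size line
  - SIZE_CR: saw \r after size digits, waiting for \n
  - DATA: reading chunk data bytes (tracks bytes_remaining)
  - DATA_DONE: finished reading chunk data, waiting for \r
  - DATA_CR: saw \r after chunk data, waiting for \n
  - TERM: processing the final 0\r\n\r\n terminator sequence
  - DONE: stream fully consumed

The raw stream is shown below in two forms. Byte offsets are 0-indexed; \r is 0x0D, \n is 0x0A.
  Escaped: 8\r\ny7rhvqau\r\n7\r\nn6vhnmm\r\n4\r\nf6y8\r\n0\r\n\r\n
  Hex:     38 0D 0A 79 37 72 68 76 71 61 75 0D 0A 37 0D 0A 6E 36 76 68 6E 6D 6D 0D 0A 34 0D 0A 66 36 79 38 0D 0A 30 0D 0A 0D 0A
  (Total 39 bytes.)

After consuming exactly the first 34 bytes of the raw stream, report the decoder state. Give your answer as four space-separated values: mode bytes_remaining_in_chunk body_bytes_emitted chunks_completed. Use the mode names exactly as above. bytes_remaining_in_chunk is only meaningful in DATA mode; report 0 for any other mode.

Byte 0 = '8': mode=SIZE remaining=0 emitted=0 chunks_done=0
Byte 1 = 0x0D: mode=SIZE_CR remaining=0 emitted=0 chunks_done=0
Byte 2 = 0x0A: mode=DATA remaining=8 emitted=0 chunks_done=0
Byte 3 = 'y': mode=DATA remaining=7 emitted=1 chunks_done=0
Byte 4 = '7': mode=DATA remaining=6 emitted=2 chunks_done=0
Byte 5 = 'r': mode=DATA remaining=5 emitted=3 chunks_done=0
Byte 6 = 'h': mode=DATA remaining=4 emitted=4 chunks_done=0
Byte 7 = 'v': mode=DATA remaining=3 emitted=5 chunks_done=0
Byte 8 = 'q': mode=DATA remaining=2 emitted=6 chunks_done=0
Byte 9 = 'a': mode=DATA remaining=1 emitted=7 chunks_done=0
Byte 10 = 'u': mode=DATA_DONE remaining=0 emitted=8 chunks_done=0
Byte 11 = 0x0D: mode=DATA_CR remaining=0 emitted=8 chunks_done=0
Byte 12 = 0x0A: mode=SIZE remaining=0 emitted=8 chunks_done=1
Byte 13 = '7': mode=SIZE remaining=0 emitted=8 chunks_done=1
Byte 14 = 0x0D: mode=SIZE_CR remaining=0 emitted=8 chunks_done=1
Byte 15 = 0x0A: mode=DATA remaining=7 emitted=8 chunks_done=1
Byte 16 = 'n': mode=DATA remaining=6 emitted=9 chunks_done=1
Byte 17 = '6': mode=DATA remaining=5 emitted=10 chunks_done=1
Byte 18 = 'v': mode=DATA remaining=4 emitted=11 chunks_done=1
Byte 19 = 'h': mode=DATA remaining=3 emitted=12 chunks_done=1
Byte 20 = 'n': mode=DATA remaining=2 emitted=13 chunks_done=1
Byte 21 = 'm': mode=DATA remaining=1 emitted=14 chunks_done=1
Byte 22 = 'm': mode=DATA_DONE remaining=0 emitted=15 chunks_done=1
Byte 23 = 0x0D: mode=DATA_CR remaining=0 emitted=15 chunks_done=1
Byte 24 = 0x0A: mode=SIZE remaining=0 emitted=15 chunks_done=2
Byte 25 = '4': mode=SIZE remaining=0 emitted=15 chunks_done=2
Byte 26 = 0x0D: mode=SIZE_CR remaining=0 emitted=15 chunks_done=2
Byte 27 = 0x0A: mode=DATA remaining=4 emitted=15 chunks_done=2
Byte 28 = 'f': mode=DATA remaining=3 emitted=16 chunks_done=2
Byte 29 = '6': mode=DATA remaining=2 emitted=17 chunks_done=2
Byte 30 = 'y': mode=DATA remaining=1 emitted=18 chunks_done=2
Byte 31 = '8': mode=DATA_DONE remaining=0 emitted=19 chunks_done=2
Byte 32 = 0x0D: mode=DATA_CR remaining=0 emitted=19 chunks_done=2
Byte 33 = 0x0A: mode=SIZE remaining=0 emitted=19 chunks_done=3

Answer: SIZE 0 19 3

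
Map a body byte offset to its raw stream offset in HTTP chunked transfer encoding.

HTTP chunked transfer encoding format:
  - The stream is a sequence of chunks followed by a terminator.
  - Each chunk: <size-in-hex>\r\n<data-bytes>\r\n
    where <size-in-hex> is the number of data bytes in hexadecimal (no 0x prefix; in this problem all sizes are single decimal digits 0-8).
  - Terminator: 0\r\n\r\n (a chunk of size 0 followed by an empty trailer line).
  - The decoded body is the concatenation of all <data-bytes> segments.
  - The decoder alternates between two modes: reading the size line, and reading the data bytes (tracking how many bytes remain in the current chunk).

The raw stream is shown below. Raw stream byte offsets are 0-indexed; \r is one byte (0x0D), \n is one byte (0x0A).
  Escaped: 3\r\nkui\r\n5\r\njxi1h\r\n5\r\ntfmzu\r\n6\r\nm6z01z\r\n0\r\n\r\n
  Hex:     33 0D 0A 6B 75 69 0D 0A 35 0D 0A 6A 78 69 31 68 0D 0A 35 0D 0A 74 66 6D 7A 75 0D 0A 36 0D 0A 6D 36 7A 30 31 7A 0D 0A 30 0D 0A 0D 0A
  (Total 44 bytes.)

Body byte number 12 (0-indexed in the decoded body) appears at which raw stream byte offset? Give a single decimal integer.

Chunk 1: stream[0..1]='3' size=0x3=3, data at stream[3..6]='kui' -> body[0..3], body so far='kui'
Chunk 2: stream[8..9]='5' size=0x5=5, data at stream[11..16]='jxi1h' -> body[3..8], body so far='kuijxi1h'
Chunk 3: stream[18..19]='5' size=0x5=5, data at stream[21..26]='tfmzu' -> body[8..13], body so far='kuijxi1htfmzu'
Chunk 4: stream[28..29]='6' size=0x6=6, data at stream[31..37]='m6z01z' -> body[13..19], body so far='kuijxi1htfmzum6z01z'
Chunk 5: stream[39..40]='0' size=0 (terminator). Final body='kuijxi1htfmzum6z01z' (19 bytes)
Body byte 12 at stream offset 25

Answer: 25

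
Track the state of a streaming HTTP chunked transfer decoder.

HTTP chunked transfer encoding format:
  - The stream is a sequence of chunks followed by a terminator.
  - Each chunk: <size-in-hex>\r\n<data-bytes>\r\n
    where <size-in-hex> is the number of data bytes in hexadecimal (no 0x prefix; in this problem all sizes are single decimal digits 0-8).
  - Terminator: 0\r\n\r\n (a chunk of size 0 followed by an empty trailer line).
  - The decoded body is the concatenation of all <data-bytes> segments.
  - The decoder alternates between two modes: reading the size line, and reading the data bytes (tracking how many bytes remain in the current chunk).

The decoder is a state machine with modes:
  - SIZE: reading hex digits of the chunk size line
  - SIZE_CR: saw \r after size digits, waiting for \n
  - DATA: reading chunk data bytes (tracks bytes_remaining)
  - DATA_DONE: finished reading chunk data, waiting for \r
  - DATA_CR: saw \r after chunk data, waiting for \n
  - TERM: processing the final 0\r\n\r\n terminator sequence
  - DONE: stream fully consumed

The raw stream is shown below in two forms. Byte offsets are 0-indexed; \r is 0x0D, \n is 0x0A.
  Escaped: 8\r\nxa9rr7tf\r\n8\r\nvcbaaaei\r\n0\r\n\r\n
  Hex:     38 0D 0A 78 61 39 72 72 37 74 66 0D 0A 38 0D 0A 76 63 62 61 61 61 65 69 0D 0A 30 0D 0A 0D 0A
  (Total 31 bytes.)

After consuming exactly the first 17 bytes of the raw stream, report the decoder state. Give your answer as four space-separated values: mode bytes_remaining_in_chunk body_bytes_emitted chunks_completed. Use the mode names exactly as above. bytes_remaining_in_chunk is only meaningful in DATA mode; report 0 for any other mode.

Answer: DATA 7 9 1

Derivation:
Byte 0 = '8': mode=SIZE remaining=0 emitted=0 chunks_done=0
Byte 1 = 0x0D: mode=SIZE_CR remaining=0 emitted=0 chunks_done=0
Byte 2 = 0x0A: mode=DATA remaining=8 emitted=0 chunks_done=0
Byte 3 = 'x': mode=DATA remaining=7 emitted=1 chunks_done=0
Byte 4 = 'a': mode=DATA remaining=6 emitted=2 chunks_done=0
Byte 5 = '9': mode=DATA remaining=5 emitted=3 chunks_done=0
Byte 6 = 'r': mode=DATA remaining=4 emitted=4 chunks_done=0
Byte 7 = 'r': mode=DATA remaining=3 emitted=5 chunks_done=0
Byte 8 = '7': mode=DATA remaining=2 emitted=6 chunks_done=0
Byte 9 = 't': mode=DATA remaining=1 emitted=7 chunks_done=0
Byte 10 = 'f': mode=DATA_DONE remaining=0 emitted=8 chunks_done=0
Byte 11 = 0x0D: mode=DATA_CR remaining=0 emitted=8 chunks_done=0
Byte 12 = 0x0A: mode=SIZE remaining=0 emitted=8 chunks_done=1
Byte 13 = '8': mode=SIZE remaining=0 emitted=8 chunks_done=1
Byte 14 = 0x0D: mode=SIZE_CR remaining=0 emitted=8 chunks_done=1
Byte 15 = 0x0A: mode=DATA remaining=8 emitted=8 chunks_done=1
Byte 16 = 'v': mode=DATA remaining=7 emitted=9 chunks_done=1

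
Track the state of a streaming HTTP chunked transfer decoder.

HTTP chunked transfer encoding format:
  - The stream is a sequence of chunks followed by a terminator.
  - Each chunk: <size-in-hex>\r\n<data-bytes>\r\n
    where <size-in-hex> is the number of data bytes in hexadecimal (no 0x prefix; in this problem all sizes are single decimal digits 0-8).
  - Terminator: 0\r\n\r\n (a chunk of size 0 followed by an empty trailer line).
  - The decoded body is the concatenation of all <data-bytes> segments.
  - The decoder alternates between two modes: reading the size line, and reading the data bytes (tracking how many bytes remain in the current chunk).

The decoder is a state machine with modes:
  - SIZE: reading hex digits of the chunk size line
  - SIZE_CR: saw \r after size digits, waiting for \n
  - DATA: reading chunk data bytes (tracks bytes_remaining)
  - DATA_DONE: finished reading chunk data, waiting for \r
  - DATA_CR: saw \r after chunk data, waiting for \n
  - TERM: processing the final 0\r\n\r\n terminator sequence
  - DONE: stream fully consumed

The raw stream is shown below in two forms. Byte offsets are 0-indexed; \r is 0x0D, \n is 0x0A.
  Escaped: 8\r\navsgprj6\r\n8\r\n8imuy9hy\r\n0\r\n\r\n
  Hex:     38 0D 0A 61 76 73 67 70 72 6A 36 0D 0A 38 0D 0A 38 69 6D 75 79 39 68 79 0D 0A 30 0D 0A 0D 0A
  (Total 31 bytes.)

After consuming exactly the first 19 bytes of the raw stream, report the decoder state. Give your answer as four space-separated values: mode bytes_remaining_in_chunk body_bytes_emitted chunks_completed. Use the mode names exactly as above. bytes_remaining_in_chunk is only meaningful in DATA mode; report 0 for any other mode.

Byte 0 = '8': mode=SIZE remaining=0 emitted=0 chunks_done=0
Byte 1 = 0x0D: mode=SIZE_CR remaining=0 emitted=0 chunks_done=0
Byte 2 = 0x0A: mode=DATA remaining=8 emitted=0 chunks_done=0
Byte 3 = 'a': mode=DATA remaining=7 emitted=1 chunks_done=0
Byte 4 = 'v': mode=DATA remaining=6 emitted=2 chunks_done=0
Byte 5 = 's': mode=DATA remaining=5 emitted=3 chunks_done=0
Byte 6 = 'g': mode=DATA remaining=4 emitted=4 chunks_done=0
Byte 7 = 'p': mode=DATA remaining=3 emitted=5 chunks_done=0
Byte 8 = 'r': mode=DATA remaining=2 emitted=6 chunks_done=0
Byte 9 = 'j': mode=DATA remaining=1 emitted=7 chunks_done=0
Byte 10 = '6': mode=DATA_DONE remaining=0 emitted=8 chunks_done=0
Byte 11 = 0x0D: mode=DATA_CR remaining=0 emitted=8 chunks_done=0
Byte 12 = 0x0A: mode=SIZE remaining=0 emitted=8 chunks_done=1
Byte 13 = '8': mode=SIZE remaining=0 emitted=8 chunks_done=1
Byte 14 = 0x0D: mode=SIZE_CR remaining=0 emitted=8 chunks_done=1
Byte 15 = 0x0A: mode=DATA remaining=8 emitted=8 chunks_done=1
Byte 16 = '8': mode=DATA remaining=7 emitted=9 chunks_done=1
Byte 17 = 'i': mode=DATA remaining=6 emitted=10 chunks_done=1
Byte 18 = 'm': mode=DATA remaining=5 emitted=11 chunks_done=1

Answer: DATA 5 11 1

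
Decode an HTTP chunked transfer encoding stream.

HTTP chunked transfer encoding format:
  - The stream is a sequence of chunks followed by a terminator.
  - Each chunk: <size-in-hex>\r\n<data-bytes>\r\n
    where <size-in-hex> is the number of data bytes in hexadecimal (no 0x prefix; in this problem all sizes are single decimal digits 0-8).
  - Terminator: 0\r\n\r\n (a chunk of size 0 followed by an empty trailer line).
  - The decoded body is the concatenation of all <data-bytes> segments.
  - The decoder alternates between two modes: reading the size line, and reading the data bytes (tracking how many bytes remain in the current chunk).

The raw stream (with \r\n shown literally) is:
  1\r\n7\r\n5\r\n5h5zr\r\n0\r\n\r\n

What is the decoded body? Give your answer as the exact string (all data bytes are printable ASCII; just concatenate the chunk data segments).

Answer: 75h5zr

Derivation:
Chunk 1: stream[0..1]='1' size=0x1=1, data at stream[3..4]='7' -> body[0..1], body so far='7'
Chunk 2: stream[6..7]='5' size=0x5=5, data at stream[9..14]='5h5zr' -> body[1..6], body so far='75h5zr'
Chunk 3: stream[16..17]='0' size=0 (terminator). Final body='75h5zr' (6 bytes)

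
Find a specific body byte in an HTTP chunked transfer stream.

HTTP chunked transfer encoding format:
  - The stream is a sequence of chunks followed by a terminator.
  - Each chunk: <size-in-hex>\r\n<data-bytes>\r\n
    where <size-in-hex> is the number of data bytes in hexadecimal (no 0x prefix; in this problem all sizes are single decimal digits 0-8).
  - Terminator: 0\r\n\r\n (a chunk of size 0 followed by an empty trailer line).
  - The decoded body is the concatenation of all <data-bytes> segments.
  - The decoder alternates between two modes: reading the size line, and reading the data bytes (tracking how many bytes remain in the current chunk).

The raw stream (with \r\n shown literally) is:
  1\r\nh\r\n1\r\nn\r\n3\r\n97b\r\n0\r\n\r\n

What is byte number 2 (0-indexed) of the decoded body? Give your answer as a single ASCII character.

Answer: 9

Derivation:
Chunk 1: stream[0..1]='1' size=0x1=1, data at stream[3..4]='h' -> body[0..1], body so far='h'
Chunk 2: stream[6..7]='1' size=0x1=1, data at stream[9..10]='n' -> body[1..2], body so far='hn'
Chunk 3: stream[12..13]='3' size=0x3=3, data at stream[15..18]='97b' -> body[2..5], body so far='hn97b'
Chunk 4: stream[20..21]='0' size=0 (terminator). Final body='hn97b' (5 bytes)
Body byte 2 = '9'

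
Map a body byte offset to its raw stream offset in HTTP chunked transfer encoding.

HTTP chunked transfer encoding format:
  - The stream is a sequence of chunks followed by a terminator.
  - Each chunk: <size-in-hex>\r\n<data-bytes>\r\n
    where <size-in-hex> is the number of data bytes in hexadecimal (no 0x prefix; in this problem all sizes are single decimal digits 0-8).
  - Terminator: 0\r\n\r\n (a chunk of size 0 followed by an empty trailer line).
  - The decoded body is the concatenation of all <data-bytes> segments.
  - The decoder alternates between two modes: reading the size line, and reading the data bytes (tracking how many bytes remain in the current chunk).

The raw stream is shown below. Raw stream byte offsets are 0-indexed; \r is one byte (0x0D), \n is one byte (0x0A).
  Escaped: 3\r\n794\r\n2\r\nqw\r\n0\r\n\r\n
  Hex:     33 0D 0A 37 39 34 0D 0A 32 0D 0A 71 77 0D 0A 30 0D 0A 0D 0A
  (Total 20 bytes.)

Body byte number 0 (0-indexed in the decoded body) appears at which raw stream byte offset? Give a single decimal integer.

Chunk 1: stream[0..1]='3' size=0x3=3, data at stream[3..6]='794' -> body[0..3], body so far='794'
Chunk 2: stream[8..9]='2' size=0x2=2, data at stream[11..13]='qw' -> body[3..5], body so far='794qw'
Chunk 3: stream[15..16]='0' size=0 (terminator). Final body='794qw' (5 bytes)
Body byte 0 at stream offset 3

Answer: 3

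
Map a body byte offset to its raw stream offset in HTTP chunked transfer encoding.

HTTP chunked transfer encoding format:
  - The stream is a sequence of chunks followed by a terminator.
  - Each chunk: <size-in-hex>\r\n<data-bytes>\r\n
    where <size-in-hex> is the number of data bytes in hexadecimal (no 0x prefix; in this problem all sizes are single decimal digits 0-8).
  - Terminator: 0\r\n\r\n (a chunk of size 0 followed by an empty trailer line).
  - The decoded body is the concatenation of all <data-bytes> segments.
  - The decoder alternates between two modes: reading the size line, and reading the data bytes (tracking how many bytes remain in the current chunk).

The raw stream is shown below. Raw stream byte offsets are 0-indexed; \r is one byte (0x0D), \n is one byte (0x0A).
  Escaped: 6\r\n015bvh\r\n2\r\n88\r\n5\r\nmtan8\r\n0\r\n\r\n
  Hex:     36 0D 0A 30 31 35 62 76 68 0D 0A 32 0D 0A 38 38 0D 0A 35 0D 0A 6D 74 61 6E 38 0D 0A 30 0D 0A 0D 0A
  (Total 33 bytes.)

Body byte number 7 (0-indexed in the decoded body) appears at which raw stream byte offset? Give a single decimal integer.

Answer: 15

Derivation:
Chunk 1: stream[0..1]='6' size=0x6=6, data at stream[3..9]='015bvh' -> body[0..6], body so far='015bvh'
Chunk 2: stream[11..12]='2' size=0x2=2, data at stream[14..16]='88' -> body[6..8], body so far='015bvh88'
Chunk 3: stream[18..19]='5' size=0x5=5, data at stream[21..26]='mtan8' -> body[8..13], body so far='015bvh88mtan8'
Chunk 4: stream[28..29]='0' size=0 (terminator). Final body='015bvh88mtan8' (13 bytes)
Body byte 7 at stream offset 15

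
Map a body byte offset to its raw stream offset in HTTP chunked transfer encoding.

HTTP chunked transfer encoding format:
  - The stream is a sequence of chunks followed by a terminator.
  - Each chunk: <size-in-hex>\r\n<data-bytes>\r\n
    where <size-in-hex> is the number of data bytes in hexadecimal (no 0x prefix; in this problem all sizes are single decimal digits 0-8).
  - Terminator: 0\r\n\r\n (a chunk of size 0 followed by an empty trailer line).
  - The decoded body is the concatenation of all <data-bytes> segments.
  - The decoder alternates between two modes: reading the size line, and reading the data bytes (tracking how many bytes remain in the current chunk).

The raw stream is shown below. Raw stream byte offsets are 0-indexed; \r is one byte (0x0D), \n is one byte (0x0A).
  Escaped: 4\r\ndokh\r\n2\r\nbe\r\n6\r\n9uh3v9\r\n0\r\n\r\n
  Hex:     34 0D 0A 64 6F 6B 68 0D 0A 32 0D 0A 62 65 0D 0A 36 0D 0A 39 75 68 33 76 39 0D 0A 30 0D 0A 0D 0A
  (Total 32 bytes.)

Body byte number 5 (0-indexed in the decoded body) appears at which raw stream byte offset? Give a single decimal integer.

Answer: 13

Derivation:
Chunk 1: stream[0..1]='4' size=0x4=4, data at stream[3..7]='dokh' -> body[0..4], body so far='dokh'
Chunk 2: stream[9..10]='2' size=0x2=2, data at stream[12..14]='be' -> body[4..6], body so far='dokhbe'
Chunk 3: stream[16..17]='6' size=0x6=6, data at stream[19..25]='9uh3v9' -> body[6..12], body so far='dokhbe9uh3v9'
Chunk 4: stream[27..28]='0' size=0 (terminator). Final body='dokhbe9uh3v9' (12 bytes)
Body byte 5 at stream offset 13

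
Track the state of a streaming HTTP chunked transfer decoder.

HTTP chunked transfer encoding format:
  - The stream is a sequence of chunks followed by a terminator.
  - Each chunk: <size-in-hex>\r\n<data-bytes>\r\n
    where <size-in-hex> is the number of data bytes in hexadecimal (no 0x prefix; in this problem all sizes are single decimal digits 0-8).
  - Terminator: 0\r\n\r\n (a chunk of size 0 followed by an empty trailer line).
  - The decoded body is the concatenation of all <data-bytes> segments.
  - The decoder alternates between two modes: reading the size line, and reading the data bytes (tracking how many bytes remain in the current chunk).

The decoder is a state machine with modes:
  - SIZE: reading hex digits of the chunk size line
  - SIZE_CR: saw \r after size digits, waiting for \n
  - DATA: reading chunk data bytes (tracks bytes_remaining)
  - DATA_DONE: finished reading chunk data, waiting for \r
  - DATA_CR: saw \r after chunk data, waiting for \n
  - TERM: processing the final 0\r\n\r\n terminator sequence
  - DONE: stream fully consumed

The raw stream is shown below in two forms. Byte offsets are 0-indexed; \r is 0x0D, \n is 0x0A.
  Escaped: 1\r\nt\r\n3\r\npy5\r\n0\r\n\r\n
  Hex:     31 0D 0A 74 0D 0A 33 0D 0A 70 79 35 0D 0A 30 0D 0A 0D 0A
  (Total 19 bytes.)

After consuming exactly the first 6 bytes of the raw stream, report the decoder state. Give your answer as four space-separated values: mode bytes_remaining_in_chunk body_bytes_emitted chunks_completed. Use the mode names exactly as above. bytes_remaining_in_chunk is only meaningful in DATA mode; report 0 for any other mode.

Byte 0 = '1': mode=SIZE remaining=0 emitted=0 chunks_done=0
Byte 1 = 0x0D: mode=SIZE_CR remaining=0 emitted=0 chunks_done=0
Byte 2 = 0x0A: mode=DATA remaining=1 emitted=0 chunks_done=0
Byte 3 = 't': mode=DATA_DONE remaining=0 emitted=1 chunks_done=0
Byte 4 = 0x0D: mode=DATA_CR remaining=0 emitted=1 chunks_done=0
Byte 5 = 0x0A: mode=SIZE remaining=0 emitted=1 chunks_done=1

Answer: SIZE 0 1 1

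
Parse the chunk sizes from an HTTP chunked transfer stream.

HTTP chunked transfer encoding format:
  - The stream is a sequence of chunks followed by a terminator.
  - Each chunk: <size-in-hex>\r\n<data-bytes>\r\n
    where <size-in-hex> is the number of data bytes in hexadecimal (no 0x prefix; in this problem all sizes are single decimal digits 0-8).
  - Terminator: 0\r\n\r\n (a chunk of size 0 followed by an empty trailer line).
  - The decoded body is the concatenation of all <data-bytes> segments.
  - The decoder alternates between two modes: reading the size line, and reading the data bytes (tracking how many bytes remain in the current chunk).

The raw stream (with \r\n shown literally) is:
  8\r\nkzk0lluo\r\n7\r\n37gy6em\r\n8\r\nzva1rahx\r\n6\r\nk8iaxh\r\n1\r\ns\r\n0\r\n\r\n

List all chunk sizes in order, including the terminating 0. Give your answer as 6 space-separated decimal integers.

Chunk 1: stream[0..1]='8' size=0x8=8, data at stream[3..11]='kzk0lluo' -> body[0..8], body so far='kzk0lluo'
Chunk 2: stream[13..14]='7' size=0x7=7, data at stream[16..23]='37gy6em' -> body[8..15], body so far='kzk0lluo37gy6em'
Chunk 3: stream[25..26]='8' size=0x8=8, data at stream[28..36]='zva1rahx' -> body[15..23], body so far='kzk0lluo37gy6emzva1rahx'
Chunk 4: stream[38..39]='6' size=0x6=6, data at stream[41..47]='k8iaxh' -> body[23..29], body so far='kzk0lluo37gy6emzva1rahxk8iaxh'
Chunk 5: stream[49..50]='1' size=0x1=1, data at stream[52..53]='s' -> body[29..30], body so far='kzk0lluo37gy6emzva1rahxk8iaxhs'
Chunk 6: stream[55..56]='0' size=0 (terminator). Final body='kzk0lluo37gy6emzva1rahxk8iaxhs' (30 bytes)

Answer: 8 7 8 6 1 0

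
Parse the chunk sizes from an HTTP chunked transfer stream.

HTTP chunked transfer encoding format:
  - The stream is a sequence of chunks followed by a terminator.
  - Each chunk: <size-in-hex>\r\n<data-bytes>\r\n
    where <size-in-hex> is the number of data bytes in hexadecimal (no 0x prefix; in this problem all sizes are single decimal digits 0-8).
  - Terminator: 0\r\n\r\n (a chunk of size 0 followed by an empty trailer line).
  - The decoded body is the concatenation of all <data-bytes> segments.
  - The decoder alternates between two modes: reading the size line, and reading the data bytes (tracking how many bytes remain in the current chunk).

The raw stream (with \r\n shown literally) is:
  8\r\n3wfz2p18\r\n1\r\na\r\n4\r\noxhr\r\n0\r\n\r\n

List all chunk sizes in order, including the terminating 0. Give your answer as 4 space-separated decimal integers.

Chunk 1: stream[0..1]='8' size=0x8=8, data at stream[3..11]='3wfz2p18' -> body[0..8], body so far='3wfz2p18'
Chunk 2: stream[13..14]='1' size=0x1=1, data at stream[16..17]='a' -> body[8..9], body so far='3wfz2p18a'
Chunk 3: stream[19..20]='4' size=0x4=4, data at stream[22..26]='oxhr' -> body[9..13], body so far='3wfz2p18aoxhr'
Chunk 4: stream[28..29]='0' size=0 (terminator). Final body='3wfz2p18aoxhr' (13 bytes)

Answer: 8 1 4 0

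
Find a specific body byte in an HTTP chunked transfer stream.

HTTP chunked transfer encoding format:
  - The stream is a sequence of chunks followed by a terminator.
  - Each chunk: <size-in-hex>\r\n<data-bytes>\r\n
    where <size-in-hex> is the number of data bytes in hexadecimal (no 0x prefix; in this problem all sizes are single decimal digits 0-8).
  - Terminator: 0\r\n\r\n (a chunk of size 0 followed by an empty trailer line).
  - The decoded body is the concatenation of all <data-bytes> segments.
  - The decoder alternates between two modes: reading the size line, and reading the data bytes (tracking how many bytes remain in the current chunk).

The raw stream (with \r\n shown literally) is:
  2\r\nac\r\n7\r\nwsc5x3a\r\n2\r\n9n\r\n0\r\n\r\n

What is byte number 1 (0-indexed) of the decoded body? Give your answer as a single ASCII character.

Chunk 1: stream[0..1]='2' size=0x2=2, data at stream[3..5]='ac' -> body[0..2], body so far='ac'
Chunk 2: stream[7..8]='7' size=0x7=7, data at stream[10..17]='wsc5x3a' -> body[2..9], body so far='acwsc5x3a'
Chunk 3: stream[19..20]='2' size=0x2=2, data at stream[22..24]='9n' -> body[9..11], body so far='acwsc5x3a9n'
Chunk 4: stream[26..27]='0' size=0 (terminator). Final body='acwsc5x3a9n' (11 bytes)
Body byte 1 = 'c'

Answer: c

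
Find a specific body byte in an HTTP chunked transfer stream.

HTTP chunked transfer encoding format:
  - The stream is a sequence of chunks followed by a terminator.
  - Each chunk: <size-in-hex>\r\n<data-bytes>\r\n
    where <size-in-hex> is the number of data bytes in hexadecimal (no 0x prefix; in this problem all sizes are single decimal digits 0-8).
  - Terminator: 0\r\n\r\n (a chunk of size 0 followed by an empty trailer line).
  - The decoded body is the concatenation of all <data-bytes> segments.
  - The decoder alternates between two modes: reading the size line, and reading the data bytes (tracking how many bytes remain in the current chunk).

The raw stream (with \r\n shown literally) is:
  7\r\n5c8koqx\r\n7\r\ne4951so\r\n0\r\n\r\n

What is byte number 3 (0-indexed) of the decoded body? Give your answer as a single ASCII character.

Answer: k

Derivation:
Chunk 1: stream[0..1]='7' size=0x7=7, data at stream[3..10]='5c8koqx' -> body[0..7], body so far='5c8koqx'
Chunk 2: stream[12..13]='7' size=0x7=7, data at stream[15..22]='e4951so' -> body[7..14], body so far='5c8koqxe4951so'
Chunk 3: stream[24..25]='0' size=0 (terminator). Final body='5c8koqxe4951so' (14 bytes)
Body byte 3 = 'k'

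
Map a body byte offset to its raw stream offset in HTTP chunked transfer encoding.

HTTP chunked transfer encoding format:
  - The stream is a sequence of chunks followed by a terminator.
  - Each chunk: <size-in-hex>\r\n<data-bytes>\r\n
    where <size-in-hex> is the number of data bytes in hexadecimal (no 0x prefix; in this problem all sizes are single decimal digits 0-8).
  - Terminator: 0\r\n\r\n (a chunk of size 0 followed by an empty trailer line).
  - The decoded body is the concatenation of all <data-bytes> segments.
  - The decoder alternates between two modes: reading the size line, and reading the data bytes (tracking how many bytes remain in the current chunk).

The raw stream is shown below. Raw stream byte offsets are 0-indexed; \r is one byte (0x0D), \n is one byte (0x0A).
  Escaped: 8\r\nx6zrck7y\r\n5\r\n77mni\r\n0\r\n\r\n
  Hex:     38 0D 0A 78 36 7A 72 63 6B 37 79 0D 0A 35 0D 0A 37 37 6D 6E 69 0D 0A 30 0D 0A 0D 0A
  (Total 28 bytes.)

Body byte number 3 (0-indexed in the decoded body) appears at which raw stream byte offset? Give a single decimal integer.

Chunk 1: stream[0..1]='8' size=0x8=8, data at stream[3..11]='x6zrck7y' -> body[0..8], body so far='x6zrck7y'
Chunk 2: stream[13..14]='5' size=0x5=5, data at stream[16..21]='77mni' -> body[8..13], body so far='x6zrck7y77mni'
Chunk 3: stream[23..24]='0' size=0 (terminator). Final body='x6zrck7y77mni' (13 bytes)
Body byte 3 at stream offset 6

Answer: 6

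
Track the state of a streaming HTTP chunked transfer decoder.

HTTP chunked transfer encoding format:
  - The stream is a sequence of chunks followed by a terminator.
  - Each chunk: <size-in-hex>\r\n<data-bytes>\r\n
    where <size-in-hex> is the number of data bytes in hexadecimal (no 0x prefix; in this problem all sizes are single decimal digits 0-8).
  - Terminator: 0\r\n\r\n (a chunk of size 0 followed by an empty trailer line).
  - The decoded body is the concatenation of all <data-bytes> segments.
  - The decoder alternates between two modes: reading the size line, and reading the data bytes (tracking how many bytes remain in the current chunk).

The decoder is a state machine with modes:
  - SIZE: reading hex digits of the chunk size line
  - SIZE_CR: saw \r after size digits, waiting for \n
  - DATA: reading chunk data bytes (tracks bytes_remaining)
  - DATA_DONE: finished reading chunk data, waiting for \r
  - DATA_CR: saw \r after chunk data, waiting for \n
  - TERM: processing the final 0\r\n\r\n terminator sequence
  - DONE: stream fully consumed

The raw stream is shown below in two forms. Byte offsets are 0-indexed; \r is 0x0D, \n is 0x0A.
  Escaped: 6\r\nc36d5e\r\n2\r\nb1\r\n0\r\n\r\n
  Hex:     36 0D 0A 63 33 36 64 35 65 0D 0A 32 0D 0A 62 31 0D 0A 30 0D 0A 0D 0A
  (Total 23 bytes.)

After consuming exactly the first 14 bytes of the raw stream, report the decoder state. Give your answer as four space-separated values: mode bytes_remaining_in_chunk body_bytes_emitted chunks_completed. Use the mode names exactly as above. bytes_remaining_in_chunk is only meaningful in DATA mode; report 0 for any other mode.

Byte 0 = '6': mode=SIZE remaining=0 emitted=0 chunks_done=0
Byte 1 = 0x0D: mode=SIZE_CR remaining=0 emitted=0 chunks_done=0
Byte 2 = 0x0A: mode=DATA remaining=6 emitted=0 chunks_done=0
Byte 3 = 'c': mode=DATA remaining=5 emitted=1 chunks_done=0
Byte 4 = '3': mode=DATA remaining=4 emitted=2 chunks_done=0
Byte 5 = '6': mode=DATA remaining=3 emitted=3 chunks_done=0
Byte 6 = 'd': mode=DATA remaining=2 emitted=4 chunks_done=0
Byte 7 = '5': mode=DATA remaining=1 emitted=5 chunks_done=0
Byte 8 = 'e': mode=DATA_DONE remaining=0 emitted=6 chunks_done=0
Byte 9 = 0x0D: mode=DATA_CR remaining=0 emitted=6 chunks_done=0
Byte 10 = 0x0A: mode=SIZE remaining=0 emitted=6 chunks_done=1
Byte 11 = '2': mode=SIZE remaining=0 emitted=6 chunks_done=1
Byte 12 = 0x0D: mode=SIZE_CR remaining=0 emitted=6 chunks_done=1
Byte 13 = 0x0A: mode=DATA remaining=2 emitted=6 chunks_done=1

Answer: DATA 2 6 1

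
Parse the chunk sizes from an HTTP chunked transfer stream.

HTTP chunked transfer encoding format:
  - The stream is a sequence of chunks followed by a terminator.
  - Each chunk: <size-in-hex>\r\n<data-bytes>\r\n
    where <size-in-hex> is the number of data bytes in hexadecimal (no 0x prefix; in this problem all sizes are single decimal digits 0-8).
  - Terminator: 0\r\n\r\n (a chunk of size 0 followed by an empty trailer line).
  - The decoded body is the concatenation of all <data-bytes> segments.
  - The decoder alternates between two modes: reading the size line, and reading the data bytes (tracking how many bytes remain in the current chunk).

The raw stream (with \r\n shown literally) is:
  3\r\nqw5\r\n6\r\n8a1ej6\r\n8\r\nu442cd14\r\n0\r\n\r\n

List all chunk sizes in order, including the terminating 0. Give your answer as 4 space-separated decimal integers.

Chunk 1: stream[0..1]='3' size=0x3=3, data at stream[3..6]='qw5' -> body[0..3], body so far='qw5'
Chunk 2: stream[8..9]='6' size=0x6=6, data at stream[11..17]='8a1ej6' -> body[3..9], body so far='qw58a1ej6'
Chunk 3: stream[19..20]='8' size=0x8=8, data at stream[22..30]='u442cd14' -> body[9..17], body so far='qw58a1ej6u442cd14'
Chunk 4: stream[32..33]='0' size=0 (terminator). Final body='qw58a1ej6u442cd14' (17 bytes)

Answer: 3 6 8 0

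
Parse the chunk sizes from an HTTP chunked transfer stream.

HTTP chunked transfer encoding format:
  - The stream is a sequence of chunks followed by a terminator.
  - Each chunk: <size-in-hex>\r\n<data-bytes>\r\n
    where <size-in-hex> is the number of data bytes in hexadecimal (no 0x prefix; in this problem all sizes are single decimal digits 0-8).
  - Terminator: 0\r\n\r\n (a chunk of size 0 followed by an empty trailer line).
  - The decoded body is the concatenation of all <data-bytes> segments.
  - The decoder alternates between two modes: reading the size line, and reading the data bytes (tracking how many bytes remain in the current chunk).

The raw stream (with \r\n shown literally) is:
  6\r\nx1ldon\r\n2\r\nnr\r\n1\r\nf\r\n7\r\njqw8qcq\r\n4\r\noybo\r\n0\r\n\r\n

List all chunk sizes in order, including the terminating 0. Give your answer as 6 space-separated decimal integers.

Answer: 6 2 1 7 4 0

Derivation:
Chunk 1: stream[0..1]='6' size=0x6=6, data at stream[3..9]='x1ldon' -> body[0..6], body so far='x1ldon'
Chunk 2: stream[11..12]='2' size=0x2=2, data at stream[14..16]='nr' -> body[6..8], body so far='x1ldonnr'
Chunk 3: stream[18..19]='1' size=0x1=1, data at stream[21..22]='f' -> body[8..9], body so far='x1ldonnrf'
Chunk 4: stream[24..25]='7' size=0x7=7, data at stream[27..34]='jqw8qcq' -> body[9..16], body so far='x1ldonnrfjqw8qcq'
Chunk 5: stream[36..37]='4' size=0x4=4, data at stream[39..43]='oybo' -> body[16..20], body so far='x1ldonnrfjqw8qcqoybo'
Chunk 6: stream[45..46]='0' size=0 (terminator). Final body='x1ldonnrfjqw8qcqoybo' (20 bytes)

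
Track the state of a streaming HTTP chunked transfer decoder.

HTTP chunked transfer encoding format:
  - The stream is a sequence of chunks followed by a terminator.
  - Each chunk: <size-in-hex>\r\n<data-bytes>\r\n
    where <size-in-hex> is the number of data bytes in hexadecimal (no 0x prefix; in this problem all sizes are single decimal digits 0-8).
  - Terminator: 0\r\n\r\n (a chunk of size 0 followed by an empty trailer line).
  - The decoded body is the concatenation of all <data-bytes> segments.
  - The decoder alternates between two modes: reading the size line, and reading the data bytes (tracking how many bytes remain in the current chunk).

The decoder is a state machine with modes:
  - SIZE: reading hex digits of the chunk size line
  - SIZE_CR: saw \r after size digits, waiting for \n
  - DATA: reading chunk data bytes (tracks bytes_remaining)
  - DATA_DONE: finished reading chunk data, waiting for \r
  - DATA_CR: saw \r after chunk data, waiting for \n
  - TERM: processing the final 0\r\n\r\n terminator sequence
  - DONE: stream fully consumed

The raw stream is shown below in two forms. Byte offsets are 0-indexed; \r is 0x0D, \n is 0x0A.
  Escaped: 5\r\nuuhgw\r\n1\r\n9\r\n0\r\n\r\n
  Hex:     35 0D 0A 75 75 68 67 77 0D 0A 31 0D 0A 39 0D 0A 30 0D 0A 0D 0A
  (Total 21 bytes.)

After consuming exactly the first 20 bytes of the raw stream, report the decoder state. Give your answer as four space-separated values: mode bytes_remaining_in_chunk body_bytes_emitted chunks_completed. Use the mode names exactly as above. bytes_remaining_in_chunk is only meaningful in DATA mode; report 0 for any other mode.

Answer: TERM 0 6 2

Derivation:
Byte 0 = '5': mode=SIZE remaining=0 emitted=0 chunks_done=0
Byte 1 = 0x0D: mode=SIZE_CR remaining=0 emitted=0 chunks_done=0
Byte 2 = 0x0A: mode=DATA remaining=5 emitted=0 chunks_done=0
Byte 3 = 'u': mode=DATA remaining=4 emitted=1 chunks_done=0
Byte 4 = 'u': mode=DATA remaining=3 emitted=2 chunks_done=0
Byte 5 = 'h': mode=DATA remaining=2 emitted=3 chunks_done=0
Byte 6 = 'g': mode=DATA remaining=1 emitted=4 chunks_done=0
Byte 7 = 'w': mode=DATA_DONE remaining=0 emitted=5 chunks_done=0
Byte 8 = 0x0D: mode=DATA_CR remaining=0 emitted=5 chunks_done=0
Byte 9 = 0x0A: mode=SIZE remaining=0 emitted=5 chunks_done=1
Byte 10 = '1': mode=SIZE remaining=0 emitted=5 chunks_done=1
Byte 11 = 0x0D: mode=SIZE_CR remaining=0 emitted=5 chunks_done=1
Byte 12 = 0x0A: mode=DATA remaining=1 emitted=5 chunks_done=1
Byte 13 = '9': mode=DATA_DONE remaining=0 emitted=6 chunks_done=1
Byte 14 = 0x0D: mode=DATA_CR remaining=0 emitted=6 chunks_done=1
Byte 15 = 0x0A: mode=SIZE remaining=0 emitted=6 chunks_done=2
Byte 16 = '0': mode=SIZE remaining=0 emitted=6 chunks_done=2
Byte 17 = 0x0D: mode=SIZE_CR remaining=0 emitted=6 chunks_done=2
Byte 18 = 0x0A: mode=TERM remaining=0 emitted=6 chunks_done=2
Byte 19 = 0x0D: mode=TERM remaining=0 emitted=6 chunks_done=2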